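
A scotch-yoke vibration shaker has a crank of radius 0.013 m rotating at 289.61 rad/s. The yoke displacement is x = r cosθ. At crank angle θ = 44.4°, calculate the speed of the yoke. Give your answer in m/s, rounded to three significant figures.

2.63

ω = 289.6 rad/s
x = r cosθ ⇒ ẋ = −rω sinθ.
|v| = rω|sinθ| = 0.013·289.6·|sin 44.4°| = 2.6342 m/s.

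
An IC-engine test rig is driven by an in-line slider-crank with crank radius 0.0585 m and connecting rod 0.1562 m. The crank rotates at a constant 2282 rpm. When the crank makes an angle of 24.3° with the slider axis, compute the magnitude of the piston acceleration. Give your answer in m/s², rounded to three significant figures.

ω = 2π·2282/60 = 239 rad/s
x(θ) = r cosθ + √(L² − r² sin²θ); with ω constant, a = ω²·d²x/dθ².
d²x/dθ² = −r cosθ − r²(cos2θ)/√u − r⁴ sin²2θ/(4u^{3/2}),  u = L² − r² sin²θ = 0.0238189 m².
Substituting r = 0.0585 m, L = 0.1562 m, θ = 24.3°: d²x/dθ² = -0.068429 m.
a = ω²·d²x/dθ² = (239)²·(-0.068429) = -3907.8 m/s²;  |a| = 3907.8 m/s².

3910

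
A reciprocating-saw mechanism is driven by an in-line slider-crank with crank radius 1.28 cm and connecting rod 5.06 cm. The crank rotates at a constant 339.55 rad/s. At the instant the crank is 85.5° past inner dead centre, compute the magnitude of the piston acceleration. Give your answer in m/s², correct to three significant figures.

265

ω = 339.6 rad/s
x(θ) = r cosθ + √(L² − r² sin²θ); with ω constant, a = ω²·d²x/dθ².
d²x/dθ² = −r cosθ − r²(cos2θ)/√u − r⁴ sin²2θ/(4u^{3/2}),  u = L² − r² sin²θ = 0.00239753 m².
Substituting r = 0.0128 m, L = 0.0506 m, θ = 85.5°: d²x/dθ² = +0.0022992 m.
a = ω²·d²x/dθ² = (339.6)²·(+0.0022992) = +265.09 m/s²;  |a| = 265.09 m/s².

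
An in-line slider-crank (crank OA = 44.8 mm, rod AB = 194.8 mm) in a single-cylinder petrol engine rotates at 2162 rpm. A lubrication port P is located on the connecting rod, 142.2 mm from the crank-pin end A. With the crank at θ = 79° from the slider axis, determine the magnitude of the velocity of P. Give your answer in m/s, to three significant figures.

ω = 226.4 rad/s.  Crank-pin speed |V_A| = rω = 10.143 m/s, perpendicular to OA.
Rod angle: sinφ = −(r/L) sinθ ⇒ φ = -13.047°; ω_rod = −rω cosθ/√(L²−r²sin²θ) = -10.198 rad/s.
V_P = V_A + ω_rod × AP, with AP = 0.1422 m along the rod.
Components: V_Px = −rω sinθ − a·ω_rod·sinφ = -10.284 m/s;  V_Py = rω cosθ + a·ω_rod·cosφ = +0.52259 m/s.
|V_P| = √(V_Px² + V_Py²) = 10.297 m/s.

10.3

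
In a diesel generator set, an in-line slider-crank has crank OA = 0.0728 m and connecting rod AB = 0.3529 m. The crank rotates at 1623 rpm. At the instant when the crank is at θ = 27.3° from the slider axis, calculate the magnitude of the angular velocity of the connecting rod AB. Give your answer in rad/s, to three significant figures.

31.3

ω = 170 rad/s (converted from 1623 rpm).
The rod makes angle φ with the slider axis where L sinφ = r sinθ; differentiating, L cosφ·φ̇ = r ω cosθ.
L cosφ = √(L² − r² sin²θ) = 0.35132 m.
|ω_rod| = r ω |cosθ| / √(L² − r² sin²θ) = 0.0728·170·0.88862/0.35132 = 31.296 rad/s.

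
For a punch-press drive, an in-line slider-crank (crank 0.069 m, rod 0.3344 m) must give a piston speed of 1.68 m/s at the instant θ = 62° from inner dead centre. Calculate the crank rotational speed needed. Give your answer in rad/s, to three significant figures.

For an in-line slider-crank, |v_piston| = rω|sinθ|·[1 + r cosθ/√(L² − r² sin²θ)].
With r = 0.069 m, L = 0.3344 m, θ = 62°: the bracketed kinematic factor |dx/dθ| = 0.066926 m.
ω = v/|dx/dθ| = 1.68/0.066926 = 25.103 rad/s.

25.1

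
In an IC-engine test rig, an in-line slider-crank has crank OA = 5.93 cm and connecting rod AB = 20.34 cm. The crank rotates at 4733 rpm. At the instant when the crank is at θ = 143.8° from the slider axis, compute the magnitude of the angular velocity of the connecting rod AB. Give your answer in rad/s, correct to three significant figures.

ω = 495.6 rad/s (converted from 4733 rpm).
The rod makes angle φ with the slider axis where L sinφ = r sinθ; differentiating, L cosφ·φ̇ = r ω cosθ.
L cosφ = √(L² − r² sin²θ) = 0.20036 m.
|ω_rod| = r ω |cosθ| / √(L² − r² sin²θ) = 0.0593·495.6·0.80696/0.20036 = 118.37 rad/s.

118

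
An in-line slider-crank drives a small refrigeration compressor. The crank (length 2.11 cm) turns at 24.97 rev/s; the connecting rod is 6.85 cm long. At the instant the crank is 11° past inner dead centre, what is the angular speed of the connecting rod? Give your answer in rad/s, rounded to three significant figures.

47.5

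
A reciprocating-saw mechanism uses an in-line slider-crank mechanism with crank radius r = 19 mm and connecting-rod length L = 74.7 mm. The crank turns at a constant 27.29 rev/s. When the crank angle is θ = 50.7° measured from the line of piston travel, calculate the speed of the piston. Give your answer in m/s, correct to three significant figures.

2.94

ω = 2π·27.3 = 171.5 rad/s
For an in-line slider-crank, x = r cosθ + √(L² − r² sin²θ), so v = −rω sinθ·[1 + r cosθ/√(L² − r² sin²θ)].
With r = 0.019 m, L = 0.0747 m, θ = 50.7°: √(L² − r² sin²θ) = 0.073239 m.
v = −0.019·171.5·0.77384·[1 + 0.019·0.63338/0.073239] = -2.9353 m/s.
|v| = 2.9353 m/s.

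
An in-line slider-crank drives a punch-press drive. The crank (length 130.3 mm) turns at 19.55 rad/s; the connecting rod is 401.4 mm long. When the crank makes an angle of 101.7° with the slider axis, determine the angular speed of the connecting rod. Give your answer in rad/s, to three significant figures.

ω = 19.55 rad/s
The rod makes angle φ with the slider axis where L sinφ = r sinθ; differentiating, L cosφ·φ̇ = r ω cosθ.
L cosφ = √(L² − r² sin²θ) = 0.38058 m.
|ω_rod| = r ω |cosθ| / √(L² − r² sin²θ) = 0.1303·19.55·0.20279/0.38058 = 1.3573 rad/s.

1.36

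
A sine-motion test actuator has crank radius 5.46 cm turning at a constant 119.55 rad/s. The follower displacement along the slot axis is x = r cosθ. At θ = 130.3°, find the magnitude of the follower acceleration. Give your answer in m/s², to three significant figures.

ω = 119.5 rad/s
x = r cosθ ⇒ ẍ = −rω² cosθ (ω constant).
|a| = rω²|cosθ| = 0.0546·(119.5)²·|cos 130.3°| = 504.73 m/s².

505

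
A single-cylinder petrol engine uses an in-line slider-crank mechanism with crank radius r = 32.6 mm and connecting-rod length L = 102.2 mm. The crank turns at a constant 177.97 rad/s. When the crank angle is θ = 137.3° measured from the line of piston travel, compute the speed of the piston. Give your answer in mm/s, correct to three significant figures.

ω = 178 rad/s
For an in-line slider-crank, x = r cosθ + √(L² − r² sin²θ), so v = −rω sinθ·[1 + r cosθ/√(L² − r² sin²θ)].
With r = 0.0326 m, L = 0.1022 m, θ = 137.3°: √(L² − r² sin²θ) = 0.09978 m.
v = −0.0326·178·0.67816·[1 + 0.0326·-0.73491/0.09978] = -2.9898 m/s.
|v| = 2.9898 m/s = 2989.8 mm/s.

2990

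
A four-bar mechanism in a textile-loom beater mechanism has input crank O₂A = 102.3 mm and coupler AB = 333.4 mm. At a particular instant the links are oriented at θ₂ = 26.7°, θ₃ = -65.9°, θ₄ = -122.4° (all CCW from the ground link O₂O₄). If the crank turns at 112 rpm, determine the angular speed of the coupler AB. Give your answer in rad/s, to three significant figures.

ω₂ = 11.73 rad/s (from 112 rpm).
Differentiating the loop-closure r₂e^{iθ₂}+r₃e^{iθ₃}=r₁+r₄e^{iθ₄} gives r₂ω₂e^{iθ₂}+r₃ω₃e^{iθ₃}=r₄ω₄e^{iθ₄}.
Eliminating the other unknown: ω₃ = r₂ω₂ sin(θ₄−θ₂) / [r₃ sin(θ₃−θ₄)].
Numerator sine = -0.51354; denominator sine = +0.83389.
Result = 0.1023·11.73·(-0.51354) / (0.3334·(+0.83389)) = -2.2163 rad/s; magnitude 2.2163 rad/s.

2.22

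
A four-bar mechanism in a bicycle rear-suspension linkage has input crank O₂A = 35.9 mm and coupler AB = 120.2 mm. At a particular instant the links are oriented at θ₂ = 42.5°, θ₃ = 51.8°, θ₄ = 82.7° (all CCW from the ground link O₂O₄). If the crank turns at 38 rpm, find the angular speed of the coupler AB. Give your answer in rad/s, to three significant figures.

ω₂ = 3.979 rad/s (from 38 rpm).
Differentiating the loop-closure r₂e^{iθ₂}+r₃e^{iθ₃}=r₁+r₄e^{iθ₄} gives r₂ω₂e^{iθ₂}+r₃ω₃e^{iθ₃}=r₄ω₄e^{iθ₄}.
Eliminating the other unknown: ω₃ = r₂ω₂ sin(θ₄−θ₂) / [r₃ sin(θ₃−θ₄)].
Numerator sine = +0.64546; denominator sine = -0.51354.
Result = 0.0359·3.979·(+0.64546) / (0.1202·(-0.51354)) = -1.4938 rad/s; magnitude 1.4938 rad/s.

1.49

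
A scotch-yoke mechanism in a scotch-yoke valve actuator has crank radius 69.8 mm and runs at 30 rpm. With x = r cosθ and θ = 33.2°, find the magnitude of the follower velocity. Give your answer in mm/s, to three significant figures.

ω = 3.142 rad/s (from 30 rpm).
x = r cosθ ⇒ ẋ = −rω sinθ.
|v| = rω|sinθ| = 0.0698·3.142·|sin 33.2°| = 0.12007 m/s = 120.07 mm/s.

120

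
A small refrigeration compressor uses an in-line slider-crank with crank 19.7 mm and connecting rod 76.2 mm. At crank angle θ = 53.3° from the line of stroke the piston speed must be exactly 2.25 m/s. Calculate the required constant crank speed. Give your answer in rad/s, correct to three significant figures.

123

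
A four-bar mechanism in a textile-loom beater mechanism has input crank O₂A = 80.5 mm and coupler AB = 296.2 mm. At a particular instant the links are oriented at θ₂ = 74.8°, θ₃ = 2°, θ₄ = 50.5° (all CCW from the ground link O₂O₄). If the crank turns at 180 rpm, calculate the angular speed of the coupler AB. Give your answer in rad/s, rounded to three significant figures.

2.81

ω₂ = 18.85 rad/s (from 180 rpm).
Differentiating the loop-closure r₂e^{iθ₂}+r₃e^{iθ₃}=r₁+r₄e^{iθ₄} gives r₂ω₂e^{iθ₂}+r₃ω₃e^{iθ₃}=r₄ω₄e^{iθ₄}.
Eliminating the other unknown: ω₃ = r₂ω₂ sin(θ₄−θ₂) / [r₃ sin(θ₃−θ₄)].
Numerator sine = -0.41151; denominator sine = -0.74896.
Result = 0.0805·18.85·(-0.41151) / (0.2962·(-0.74896)) = +2.8148 rad/s; magnitude 2.8148 rad/s.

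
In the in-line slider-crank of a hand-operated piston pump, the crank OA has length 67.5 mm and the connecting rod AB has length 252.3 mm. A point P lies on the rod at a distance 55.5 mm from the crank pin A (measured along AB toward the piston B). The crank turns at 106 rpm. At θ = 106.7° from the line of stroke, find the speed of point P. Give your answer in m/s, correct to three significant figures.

ω = 11.1 rad/s.  Crank-pin speed |V_A| = rω = 0.74927 m/s, perpendicular to OA.
Rod angle: sinφ = −(r/L) sinθ ⇒ φ = -14.848°; ω_rod = −rω cosθ/√(L²−r²sin²θ) = +0.88287 rad/s.
V_P = V_A + ω_rod × AP, with AP = 0.0555 m along the rod.
Components: V_Px = −rω sinθ − a·ω_rod·sinφ = -0.70511 m/s;  V_Py = rω cosθ + a·ω_rod·cosφ = -0.16795 m/s.
|V_P| = √(V_Px² + V_Py²) = 0.72484 m/s.

0.725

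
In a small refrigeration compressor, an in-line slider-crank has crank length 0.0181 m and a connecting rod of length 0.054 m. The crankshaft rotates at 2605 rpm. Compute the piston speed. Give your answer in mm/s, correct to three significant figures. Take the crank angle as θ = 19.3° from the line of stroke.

ω = 2π·2605/60 = 272.8 rad/s
For an in-line slider-crank, x = r cosθ + √(L² − r² sin²θ), so v = −rω sinθ·[1 + r cosθ/√(L² − r² sin²θ)].
With r = 0.0181 m, L = 0.054 m, θ = 19.3°: √(L² − r² sin²θ) = 0.053668 m.
v = −0.0181·272.8·0.33051·[1 + 0.0181·0.94380/0.053668] = -2.1514 m/s.
|v| = 2.1514 m/s = 2151.4 mm/s.

2150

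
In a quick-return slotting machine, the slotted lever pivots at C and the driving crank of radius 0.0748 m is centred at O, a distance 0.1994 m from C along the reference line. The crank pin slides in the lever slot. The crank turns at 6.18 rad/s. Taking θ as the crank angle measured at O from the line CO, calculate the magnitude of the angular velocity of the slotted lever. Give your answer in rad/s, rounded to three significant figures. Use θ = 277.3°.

0.942

ω = 6.18 rad/s
Crank pin A relative to C: A = (d + r cosθ, r sinθ); lever angle φ = atan2(r sinθ, d + r cosθ).
Differentiating tanφ: φ̇ = rω(d cosθ + r)/(d² + r² + 2dr cosθ).
d² + r² + 2dr cosθ = |CA|² = 0.0491458 m²;  d cosθ + r = +0.10014 m.
|ω_lever| = |0.0748·6.18·+0.10014| / 0.0491458 = 0.94188 rad/s.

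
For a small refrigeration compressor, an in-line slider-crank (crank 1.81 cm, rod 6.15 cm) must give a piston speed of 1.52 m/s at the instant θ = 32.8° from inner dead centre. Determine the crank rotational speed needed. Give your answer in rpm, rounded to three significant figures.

1180

For an in-line slider-crank, |v_piston| = rω|sinθ|·[1 + r cosθ/√(L² − r² sin²θ)].
With r = 0.0181 m, L = 0.0615 m, θ = 32.8°: the bracketed kinematic factor |dx/dθ| = 0.012262 m.
ω = v/|dx/dθ| = 1.52/0.012262 = 123.96 rad/s.
N = 60ω/(2π) = 1183.7 rpm.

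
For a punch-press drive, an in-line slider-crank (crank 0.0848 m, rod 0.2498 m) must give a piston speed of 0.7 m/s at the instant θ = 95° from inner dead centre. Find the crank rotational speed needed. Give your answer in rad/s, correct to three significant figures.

For an in-line slider-crank, |v_piston| = rω|sinθ|·[1 + r cosθ/√(L² − r² sin²θ)].
With r = 0.0848 m, L = 0.2498 m, θ = 95°: the bracketed kinematic factor |dx/dθ| = 0.081821 m.
ω = v/|dx/dθ| = 0.7/0.081821 = 8.5552 rad/s.

8.56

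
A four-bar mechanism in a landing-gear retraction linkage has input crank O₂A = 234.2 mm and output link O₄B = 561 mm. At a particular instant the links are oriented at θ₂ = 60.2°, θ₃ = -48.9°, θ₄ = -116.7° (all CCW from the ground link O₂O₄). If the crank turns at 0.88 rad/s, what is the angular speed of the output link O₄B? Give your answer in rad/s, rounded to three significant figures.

0.375

ω₂ = 0.88 rad/s
Differentiating the loop-closure r₂e^{iθ₂}+r₃e^{iθ₃}=r₁+r₄e^{iθ₄} gives r₂ω₂e^{iθ₂}+r₃ω₃e^{iθ₃}=r₄ω₄e^{iθ₄}.
Eliminating the other unknown: ω₄ = r₂ω₂ sin(θ₂−θ₃) / [r₄ sin(θ₄−θ₃)].
Numerator sine = +0.94495; denominator sine = -0.92587.
Result = 0.2342·0.88·(+0.94495) / (0.561·(-0.92587)) = -0.37494 rad/s; magnitude 0.37494 rad/s.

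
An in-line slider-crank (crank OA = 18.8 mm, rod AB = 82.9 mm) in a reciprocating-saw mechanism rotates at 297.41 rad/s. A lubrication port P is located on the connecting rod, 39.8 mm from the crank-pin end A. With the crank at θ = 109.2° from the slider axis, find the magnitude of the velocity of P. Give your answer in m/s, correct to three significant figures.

5.18

ω = 297.4 rad/s.  Crank-pin speed |V_A| = rω = 5.5913 m/s, perpendicular to OA.
Rod angle: sinφ = −(r/L) sinθ ⇒ φ = -12.367°; ω_rod = −rω cosθ/√(L²−r²sin²θ) = +22.708 rad/s.
V_P = V_A + ω_rod × AP, with AP = 0.0398 m along the rod.
Components: V_Px = −rω sinθ − a·ω_rod·sinφ = -5.0867 m/s;  V_Py = rω cosθ + a·ω_rod·cosφ = -0.956 m/s.
|V_P| = √(V_Px² + V_Py²) = 5.1758 m/s.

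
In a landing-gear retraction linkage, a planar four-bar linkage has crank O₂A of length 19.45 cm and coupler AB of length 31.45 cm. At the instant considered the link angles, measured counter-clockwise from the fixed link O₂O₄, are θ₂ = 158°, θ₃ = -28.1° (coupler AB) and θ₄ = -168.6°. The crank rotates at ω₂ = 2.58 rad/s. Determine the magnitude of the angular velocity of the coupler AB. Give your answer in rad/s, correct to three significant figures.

ω₂ = 2.58 rad/s
Differentiating the loop-closure r₂e^{iθ₂}+r₃e^{iθ₃}=r₁+r₄e^{iθ₄} gives r₂ω₂e^{iθ₂}+r₃ω₃e^{iθ₃}=r₄ω₄e^{iθ₄}.
Eliminating the other unknown: ω₃ = r₂ω₂ sin(θ₄−θ₂) / [r₃ sin(θ₃−θ₄)].
Numerator sine = +0.55048; denominator sine = +0.63608.
Result = 0.1945·2.58·(+0.55048) / (0.3145·(+0.63608)) = +1.3809 rad/s; magnitude 1.3809 rad/s.

1.38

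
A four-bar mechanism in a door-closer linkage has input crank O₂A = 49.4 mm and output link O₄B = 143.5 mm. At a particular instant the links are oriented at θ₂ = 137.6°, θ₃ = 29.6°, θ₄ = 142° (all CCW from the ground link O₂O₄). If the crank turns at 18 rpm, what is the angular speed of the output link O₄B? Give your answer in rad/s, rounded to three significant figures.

0.668

ω₂ = 1.885 rad/s (from 18 rpm).
Differentiating the loop-closure r₂e^{iθ₂}+r₃e^{iθ₃}=r₁+r₄e^{iθ₄} gives r₂ω₂e^{iθ₂}+r₃ω₃e^{iθ₃}=r₄ω₄e^{iθ₄}.
Eliminating the other unknown: ω₄ = r₂ω₂ sin(θ₂−θ₃) / [r₄ sin(θ₄−θ₃)].
Numerator sine = +0.95106; denominator sine = +0.92455.
Result = 0.0494·1.885·(+0.95106) / (0.1435·(+0.92455)) = +0.6675 rad/s; magnitude 0.6675 rad/s.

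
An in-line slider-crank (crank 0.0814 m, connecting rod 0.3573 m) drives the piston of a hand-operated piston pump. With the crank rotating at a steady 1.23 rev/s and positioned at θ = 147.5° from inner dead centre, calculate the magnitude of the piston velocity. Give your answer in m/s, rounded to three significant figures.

0.273

ω = 2π·1.23 = 7.728 rad/s
For an in-line slider-crank, x = r cosθ + √(L² − r² sin²θ), so v = −rω sinθ·[1 + r cosθ/√(L² − r² sin²θ)].
With r = 0.0814 m, L = 0.3573 m, θ = 147.5°: √(L² − r² sin²θ) = 0.35461 m.
v = −0.0814·7.728·0.53730·[1 + 0.0814·-0.84339/0.35461] = -0.27257 m/s.
|v| = 0.27257 m/s.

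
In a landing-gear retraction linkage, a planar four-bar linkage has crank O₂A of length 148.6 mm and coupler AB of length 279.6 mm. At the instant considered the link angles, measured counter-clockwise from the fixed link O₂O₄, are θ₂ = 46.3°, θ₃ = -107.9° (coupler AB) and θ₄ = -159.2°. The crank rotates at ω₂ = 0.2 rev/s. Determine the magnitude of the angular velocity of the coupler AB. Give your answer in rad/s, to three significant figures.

0.368

ω₂ = 1.257 rad/s (from 0.2 rev/s).
Differentiating the loop-closure r₂e^{iθ₂}+r₃e^{iθ₃}=r₁+r₄e^{iθ₄} gives r₂ω₂e^{iθ₂}+r₃ω₃e^{iθ₃}=r₄ω₄e^{iθ₄}.
Eliminating the other unknown: ω₃ = r₂ω₂ sin(θ₄−θ₂) / [r₃ sin(θ₃−θ₄)].
Numerator sine = +0.43051; denominator sine = +0.78043.
Result = 0.1486·1.257·(+0.43051) / (0.2796·(+0.78043)) = +0.36842 rad/s; magnitude 0.36842 rad/s.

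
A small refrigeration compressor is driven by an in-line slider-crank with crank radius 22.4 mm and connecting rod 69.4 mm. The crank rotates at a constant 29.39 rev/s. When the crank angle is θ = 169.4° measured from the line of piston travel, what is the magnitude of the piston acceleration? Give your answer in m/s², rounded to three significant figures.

ω = 2π·29.4 = 184.7 rad/s
x(θ) = r cosθ + √(L² − r² sin²θ); with ω constant, a = ω²·d²x/dθ².
d²x/dθ² = −r cosθ − r²(cos2θ)/√u − r⁴ sin²2θ/(4u^{3/2}),  u = L² − r² sin²θ = 0.00479938 m².
Substituting r = 0.0224 m, L = 0.0694 m, θ = 169.4°: d²x/dθ² = +0.01524 m.
a = ω²·d²x/dθ² = (184.7)²·(+0.01524) = +519.7 m/s²;  |a| = 519.7 m/s².

520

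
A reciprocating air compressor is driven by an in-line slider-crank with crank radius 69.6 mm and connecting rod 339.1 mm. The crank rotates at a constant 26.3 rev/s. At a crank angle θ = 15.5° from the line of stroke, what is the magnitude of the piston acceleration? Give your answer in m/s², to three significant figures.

ω = 2π·26.3 = 165.2 rad/s
x(θ) = r cosθ + √(L² − r² sin²θ); with ω constant, a = ω²·d²x/dθ².
d²x/dθ² = −r cosθ − r²(cos2θ)/√u − r⁴ sin²2θ/(4u^{3/2}),  u = L² − r² sin²θ = 0.114643 m².
Substituting r = 0.0696 m, L = 0.3391 m, θ = 15.5°: d²x/dθ² = -0.079372 m.
a = ω²·d²x/dθ² = (165.2)²·(-0.079372) = -2167.4 m/s²;  |a| = 2167.4 m/s².

2170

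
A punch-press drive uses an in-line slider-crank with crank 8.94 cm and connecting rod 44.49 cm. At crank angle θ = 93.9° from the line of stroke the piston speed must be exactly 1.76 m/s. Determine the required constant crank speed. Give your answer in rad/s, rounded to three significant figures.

For an in-line slider-crank, |v_piston| = rω|sinθ|·[1 + r cosθ/√(L² − r² sin²θ)].
With r = 0.0894 m, L = 0.4449 m, θ = 93.9°: the bracketed kinematic factor |dx/dθ| = 0.087949 m.
ω = v/|dx/dθ| = 1.76/0.087949 = 20.012 rad/s.

20.0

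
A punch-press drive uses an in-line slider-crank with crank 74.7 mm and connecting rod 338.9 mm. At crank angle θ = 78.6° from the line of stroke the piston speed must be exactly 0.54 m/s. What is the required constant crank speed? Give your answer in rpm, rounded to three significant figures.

67.4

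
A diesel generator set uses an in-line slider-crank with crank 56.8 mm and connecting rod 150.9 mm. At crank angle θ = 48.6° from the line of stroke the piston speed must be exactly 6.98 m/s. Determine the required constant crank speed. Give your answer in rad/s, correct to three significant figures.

For an in-line slider-crank, |v_piston| = rω|sinθ|·[1 + r cosθ/√(L² − r² sin²θ)].
With r = 0.0568 m, L = 0.1509 m, θ = 48.6°: the bracketed kinematic factor |dx/dθ| = 0.053662 m.
ω = v/|dx/dθ| = 6.98/0.053662 = 130.07 rad/s.

130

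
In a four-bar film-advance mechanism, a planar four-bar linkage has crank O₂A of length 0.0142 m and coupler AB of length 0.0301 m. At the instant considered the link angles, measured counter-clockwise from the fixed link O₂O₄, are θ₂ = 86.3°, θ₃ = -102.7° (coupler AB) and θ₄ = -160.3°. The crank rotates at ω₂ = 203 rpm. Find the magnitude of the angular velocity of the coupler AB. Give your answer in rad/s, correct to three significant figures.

10.9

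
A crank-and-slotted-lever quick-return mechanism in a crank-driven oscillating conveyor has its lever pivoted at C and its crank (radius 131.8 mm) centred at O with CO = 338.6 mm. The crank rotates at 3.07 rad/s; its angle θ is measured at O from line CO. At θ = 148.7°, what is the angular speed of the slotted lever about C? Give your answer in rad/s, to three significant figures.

ω = 3.07 rad/s
Crank pin A relative to C: A = (d + r cosθ, r sinθ); lever angle φ = atan2(r sinθ, d + r cosθ).
Differentiating tanφ: φ̇ = rω(d cosθ + r)/(d² + r² + 2dr cosθ).
d² + r² + 2dr cosθ = |CA|² = 0.0557565 m²;  d cosθ + r = -0.15752 m.
|ω_lever| = |0.1318·3.07·-0.15752| / 0.0557565 = 1.1431 rad/s.

1.14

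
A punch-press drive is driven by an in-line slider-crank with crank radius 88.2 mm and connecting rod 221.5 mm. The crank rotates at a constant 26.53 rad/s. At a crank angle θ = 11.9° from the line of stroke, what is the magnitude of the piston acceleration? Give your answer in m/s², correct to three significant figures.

ω = 26.53 rad/s
x(θ) = r cosθ + √(L² − r² sin²θ); with ω constant, a = ω²·d²x/dθ².
d²x/dθ² = −r cosθ − r²(cos2θ)/√u − r⁴ sin²2θ/(4u^{3/2}),  u = L² − r² sin²θ = 0.0487315 m².
Substituting r = 0.0882 m, L = 0.2215 m, θ = 11.9°: d²x/dθ² = -0.11878 m.
a = ω²·d²x/dθ² = (26.53)²·(-0.11878) = -83.6 m/s²;  |a| = 83.6 m/s².

83.6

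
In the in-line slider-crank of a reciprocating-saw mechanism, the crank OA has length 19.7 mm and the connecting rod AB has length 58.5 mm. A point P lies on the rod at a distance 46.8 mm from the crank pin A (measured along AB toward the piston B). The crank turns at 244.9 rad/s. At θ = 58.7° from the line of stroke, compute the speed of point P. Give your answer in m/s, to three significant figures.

ω = 244.9 rad/s.  Crank-pin speed |V_A| = rω = 4.8245 m/s, perpendicular to OA.
Rod angle: sinφ = −(r/L) sinθ ⇒ φ = -16.723°; ω_rod = −rω cosθ/√(L²−r²sin²θ) = -44.737 rad/s.
V_P = V_A + ω_rod × AP, with AP = 0.0468 m along the rod.
Components: V_Px = −rω sinθ − a·ω_rod·sinφ = -4.7248 m/s;  V_Py = rω cosθ + a·ω_rod·cosφ = +0.50129 m/s.
|V_P| = √(V_Px² + V_Py²) = 4.7513 m/s.

4.75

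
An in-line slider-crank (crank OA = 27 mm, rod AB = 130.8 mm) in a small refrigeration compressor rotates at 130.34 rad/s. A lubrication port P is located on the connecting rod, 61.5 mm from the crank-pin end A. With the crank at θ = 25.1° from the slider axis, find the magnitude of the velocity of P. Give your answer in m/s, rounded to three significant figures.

2.34

ω = 130.3 rad/s.  Crank-pin speed |V_A| = rω = 3.5192 m/s, perpendicular to OA.
Rod angle: sinφ = −(r/L) sinθ ⇒ φ = -5.023°; ω_rod = −rω cosθ/√(L²−r²sin²θ) = -24.458 rad/s.
V_P = V_A + ω_rod × AP, with AP = 0.0615 m along the rod.
Components: V_Px = −rω sinθ − a·ω_rod·sinφ = -1.6245 m/s;  V_Py = rω cosθ + a·ω_rod·cosφ = +1.6885 m/s.
|V_P| = √(V_Px² + V_Py²) = 2.3431 m/s.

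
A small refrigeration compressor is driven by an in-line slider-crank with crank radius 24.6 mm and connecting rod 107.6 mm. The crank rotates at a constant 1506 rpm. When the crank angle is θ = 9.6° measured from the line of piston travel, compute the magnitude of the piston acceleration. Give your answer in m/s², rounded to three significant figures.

736

ω = 2π·1506/60 = 157.7 rad/s
x(θ) = r cosθ + √(L² − r² sin²θ); with ω constant, a = ω²·d²x/dθ².
d²x/dθ² = −r cosθ − r²(cos2θ)/√u − r⁴ sin²2θ/(4u^{3/2}),  u = L² − r² sin²θ = 0.0115609 m².
Substituting r = 0.0246 m, L = 0.1076 m, θ = 9.6°: d²x/dθ² = -0.029579 m.
a = ω²·d²x/dθ² = (157.7)²·(-0.029579) = -735.67 m/s²;  |a| = 735.67 m/s².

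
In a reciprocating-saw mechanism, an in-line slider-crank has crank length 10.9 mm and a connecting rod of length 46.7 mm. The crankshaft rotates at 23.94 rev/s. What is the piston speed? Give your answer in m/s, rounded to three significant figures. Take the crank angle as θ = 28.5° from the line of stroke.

0.944

ω = 2π·23.9 = 150.4 rad/s
For an in-line slider-crank, x = r cosθ + √(L² − r² sin²θ), so v = −rω sinθ·[1 + r cosθ/√(L² − r² sin²θ)].
With r = 0.0109 m, L = 0.0467 m, θ = 28.5°: √(L² − r² sin²θ) = 0.046409 m.
v = −0.0109·150.4·0.47716·[1 + 0.0109·0.87882/0.046409] = -0.94381 m/s.
|v| = 0.94381 m/s.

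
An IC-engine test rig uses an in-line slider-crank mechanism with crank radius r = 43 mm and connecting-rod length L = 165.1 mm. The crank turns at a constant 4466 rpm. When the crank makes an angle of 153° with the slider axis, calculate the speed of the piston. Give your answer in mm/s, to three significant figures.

7000

ω = 2π·4466/60 = 467.7 rad/s
For an in-line slider-crank, x = r cosθ + √(L² − r² sin²θ), so v = −rω sinθ·[1 + r cosθ/√(L² − r² sin²θ)].
With r = 0.043 m, L = 0.1651 m, θ = 153°: √(L² − r² sin²θ) = 0.16394 m.
v = −0.043·467.7·0.45399·[1 + 0.043·-0.89101/0.16394] = -6.9962 m/s.
|v| = 6.9962 m/s = 6996.2 mm/s.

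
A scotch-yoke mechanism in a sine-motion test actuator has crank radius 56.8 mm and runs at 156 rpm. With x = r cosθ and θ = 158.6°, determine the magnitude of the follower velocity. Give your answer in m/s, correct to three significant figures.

0.339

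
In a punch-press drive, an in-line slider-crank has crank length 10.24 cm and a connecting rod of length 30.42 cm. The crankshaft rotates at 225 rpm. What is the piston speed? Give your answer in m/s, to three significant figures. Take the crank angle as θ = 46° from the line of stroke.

2.15

ω = 2π·225/60 = 23.56 rad/s
For an in-line slider-crank, x = r cosθ + √(L² − r² sin²θ), so v = −rω sinθ·[1 + r cosθ/√(L² − r² sin²θ)].
With r = 0.1024 m, L = 0.3042 m, θ = 46°: √(L² − r² sin²θ) = 0.29515 m.
v = −0.1024·23.56·0.71934·[1 + 0.1024·0.69466/0.29515] = -2.1539 m/s.
|v| = 2.1539 m/s.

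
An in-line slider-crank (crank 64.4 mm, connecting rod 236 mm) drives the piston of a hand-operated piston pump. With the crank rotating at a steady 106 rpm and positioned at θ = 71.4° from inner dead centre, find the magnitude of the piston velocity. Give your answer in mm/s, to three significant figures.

739

ω = 2π·106/60 = 11.1 rad/s
For an in-line slider-crank, x = r cosθ + √(L² − r² sin²θ), so v = −rω sinθ·[1 + r cosθ/√(L² − r² sin²θ)].
With r = 0.0644 m, L = 0.236 m, θ = 71.4°: √(L² − r² sin²θ) = 0.22797 m.
v = −0.0644·11.1·0.94777·[1 + 0.0644·0.31896/0.22797] = -0.73857 m/s.
|v| = 0.73857 m/s = 738.57 mm/s.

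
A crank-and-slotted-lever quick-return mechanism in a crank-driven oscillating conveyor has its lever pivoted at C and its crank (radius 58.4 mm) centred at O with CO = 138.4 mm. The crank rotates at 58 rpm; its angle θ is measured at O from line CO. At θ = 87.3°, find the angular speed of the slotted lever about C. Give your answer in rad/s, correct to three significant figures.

0.987

ω = 6.074 rad/s (from 58 rpm).
Crank pin A relative to C: A = (d + r cosθ, r sinθ); lever angle φ = atan2(r sinθ, d + r cosθ).
Differentiating tanφ: φ̇ = rω(d cosθ + r)/(d² + r² + 2dr cosθ).
d² + r² + 2dr cosθ = |CA|² = 0.0233266 m²;  d cosθ + r = +0.06492 m.
|ω_lever| = |0.0584·6.074·+0.06492| / 0.0233266 = 0.98717 rad/s.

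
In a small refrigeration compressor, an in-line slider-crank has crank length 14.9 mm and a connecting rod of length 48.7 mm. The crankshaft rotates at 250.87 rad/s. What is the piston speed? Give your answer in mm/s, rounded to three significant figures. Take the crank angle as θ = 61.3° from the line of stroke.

3780

ω = 250.9 rad/s
For an in-line slider-crank, x = r cosθ + √(L² − r² sin²θ), so v = −rω sinθ·[1 + r cosθ/√(L² − r² sin²θ)].
With r = 0.0149 m, L = 0.0487 m, θ = 61.3°: √(L² − r² sin²θ) = 0.046914 m.
v = −0.0149·250.9·0.87715·[1 + 0.0149·0.48022/0.046914] = -3.7788 m/s.
|v| = 3.7788 m/s = 3778.8 mm/s.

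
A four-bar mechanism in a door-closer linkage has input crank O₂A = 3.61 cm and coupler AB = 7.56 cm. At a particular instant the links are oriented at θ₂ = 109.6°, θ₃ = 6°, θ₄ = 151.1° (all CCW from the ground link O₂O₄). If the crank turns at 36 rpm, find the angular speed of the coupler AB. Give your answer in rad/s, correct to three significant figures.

ω₂ = 3.77 rad/s (from 36 rpm).
Differentiating the loop-closure r₂e^{iθ₂}+r₃e^{iθ₃}=r₁+r₄e^{iθ₄} gives r₂ω₂e^{iθ₂}+r₃ω₃e^{iθ₃}=r₄ω₄e^{iθ₄}.
Eliminating the other unknown: ω₃ = r₂ω₂ sin(θ₄−θ₂) / [r₃ sin(θ₃−θ₄)].
Numerator sine = +0.66262; denominator sine = -0.57215.
Result = 0.0361·3.77·(+0.66262) / (0.0756·(-0.57215)) = -2.0848 rad/s; magnitude 2.0848 rad/s.

2.08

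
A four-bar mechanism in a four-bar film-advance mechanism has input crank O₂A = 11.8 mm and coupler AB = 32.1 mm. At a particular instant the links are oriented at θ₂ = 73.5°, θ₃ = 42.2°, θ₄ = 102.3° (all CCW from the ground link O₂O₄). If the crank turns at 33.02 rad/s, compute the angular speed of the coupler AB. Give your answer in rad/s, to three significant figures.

6.75

ω₂ = 33.02 rad/s
Differentiating the loop-closure r₂e^{iθ₂}+r₃e^{iθ₃}=r₁+r₄e^{iθ₄} gives r₂ω₂e^{iθ₂}+r₃ω₃e^{iθ₃}=r₄ω₄e^{iθ₄}.
Eliminating the other unknown: ω₃ = r₂ω₂ sin(θ₄−θ₂) / [r₃ sin(θ₃−θ₄)].
Numerator sine = +0.48175; denominator sine = -0.86690.
Result = 0.0118·33.02·(+0.48175) / (0.0321·(-0.86690)) = -6.7455 rad/s; magnitude 6.7455 rad/s.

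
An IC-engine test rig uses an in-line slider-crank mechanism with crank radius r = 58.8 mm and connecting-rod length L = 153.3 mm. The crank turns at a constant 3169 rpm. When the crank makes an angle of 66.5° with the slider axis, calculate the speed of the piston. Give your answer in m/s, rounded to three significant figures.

ω = 2π·3169/60 = 331.9 rad/s
For an in-line slider-crank, x = r cosθ + √(L² − r² sin²θ), so v = −rω sinθ·[1 + r cosθ/√(L² − r² sin²θ)].
With r = 0.0588 m, L = 0.1533 m, θ = 66.5°: √(L² − r² sin²θ) = 0.1435 m.
v = −0.0588·331.9·0.91706·[1 + 0.0588·0.39875/0.1435] = -20.819 m/s.
|v| = 20.819 m/s.

20.8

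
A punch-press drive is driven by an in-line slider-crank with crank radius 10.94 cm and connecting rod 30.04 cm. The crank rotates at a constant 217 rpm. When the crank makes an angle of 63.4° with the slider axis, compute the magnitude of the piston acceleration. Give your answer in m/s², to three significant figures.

12.8

ω = 2π·217/60 = 22.72 rad/s
x(θ) = r cosθ + √(L² − r² sin²θ); with ω constant, a = ω²·d²x/dθ².
d²x/dθ² = −r cosθ − r²(cos2θ)/√u − r⁴ sin²2θ/(4u^{3/2}),  u = L² − r² sin²θ = 0.0806713 m².
Substituting r = 0.1094 m, L = 0.3004 m, θ = 63.4°: d²x/dθ² = -0.024745 m.
a = ω²·d²x/dθ² = (22.72)²·(-0.024745) = -12.778 m/s²;  |a| = 12.778 m/s².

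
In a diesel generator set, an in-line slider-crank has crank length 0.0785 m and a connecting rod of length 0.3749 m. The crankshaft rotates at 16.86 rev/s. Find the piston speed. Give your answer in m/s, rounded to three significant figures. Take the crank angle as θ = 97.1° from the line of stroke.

8.03

ω = 2π·16.9 = 105.9 rad/s
For an in-line slider-crank, x = r cosθ + √(L² − r² sin²θ), so v = −rω sinθ·[1 + r cosθ/√(L² − r² sin²θ)].
With r = 0.0785 m, L = 0.3749 m, θ = 97.1°: √(L² − r² sin²θ) = 0.36672 m.
v = −0.0785·105.9·0.99233·[1 + 0.0785·-0.12360/0.36672] = -8.0338 m/s.
|v| = 8.0338 m/s.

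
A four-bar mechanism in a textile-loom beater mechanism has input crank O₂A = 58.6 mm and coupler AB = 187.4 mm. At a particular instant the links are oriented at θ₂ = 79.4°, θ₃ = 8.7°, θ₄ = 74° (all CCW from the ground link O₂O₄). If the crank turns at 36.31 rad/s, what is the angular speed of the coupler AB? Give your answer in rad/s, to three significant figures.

ω₂ = 36.31 rad/s
Differentiating the loop-closure r₂e^{iθ₂}+r₃e^{iθ₃}=r₁+r₄e^{iθ₄} gives r₂ω₂e^{iθ₂}+r₃ω₃e^{iθ₃}=r₄ω₄e^{iθ₄}.
Eliminating the other unknown: ω₃ = r₂ω₂ sin(θ₄−θ₂) / [r₃ sin(θ₃−θ₄)].
Numerator sine = -0.09411; denominator sine = -0.90851.
Result = 0.0586·36.31·(-0.09411) / (0.1874·(-0.90851)) = +1.1761 rad/s; magnitude 1.1761 rad/s.

1.18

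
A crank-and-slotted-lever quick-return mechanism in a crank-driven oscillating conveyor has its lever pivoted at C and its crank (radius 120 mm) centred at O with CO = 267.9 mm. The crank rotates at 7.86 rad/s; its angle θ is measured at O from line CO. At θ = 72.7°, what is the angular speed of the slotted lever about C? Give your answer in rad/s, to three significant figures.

1.79

ω = 7.86 rad/s
Crank pin A relative to C: A = (d + r cosθ, r sinθ); lever angle φ = atan2(r sinθ, d + r cosθ).
Differentiating tanφ: φ̇ = rω(d cosθ + r)/(d² + r² + 2dr cosθ).
d² + r² + 2dr cosθ = |CA|² = 0.10529 m²;  d cosθ + r = +0.19967 m.
|ω_lever| = |0.12·7.86·+0.19967| / 0.10529 = 1.7886 rad/s.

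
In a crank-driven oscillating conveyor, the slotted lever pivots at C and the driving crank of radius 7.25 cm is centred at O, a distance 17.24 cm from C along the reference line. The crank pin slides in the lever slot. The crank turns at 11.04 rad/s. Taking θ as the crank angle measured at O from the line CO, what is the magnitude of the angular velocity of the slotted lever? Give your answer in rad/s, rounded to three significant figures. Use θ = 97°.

1.29

ω = 11.04 rad/s
Crank pin A relative to C: A = (d + r cosθ, r sinθ); lever angle φ = atan2(r sinθ, d + r cosθ).
Differentiating tanφ: φ̇ = rω(d cosθ + r)/(d² + r² + 2dr cosθ).
d² + r² + 2dr cosθ = |CA|² = 0.0319315 m²;  d cosθ + r = +0.05149 m.
|ω_lever| = |0.0725·11.04·+0.05149| / 0.0319315 = 1.2906 rad/s.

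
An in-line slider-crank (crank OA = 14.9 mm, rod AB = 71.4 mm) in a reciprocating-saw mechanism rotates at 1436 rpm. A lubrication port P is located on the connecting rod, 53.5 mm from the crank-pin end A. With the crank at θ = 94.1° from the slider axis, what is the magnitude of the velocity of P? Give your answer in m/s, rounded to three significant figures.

2.21

ω = 150.4 rad/s.  Crank-pin speed |V_A| = rω = 2.2406 m/s, perpendicular to OA.
Rod angle: sinφ = −(r/L) sinθ ⇒ φ = -12.014°; ω_rod = −rω cosθ/√(L²−r²sin²θ) = +2.2939 rad/s.
V_P = V_A + ω_rod × AP, with AP = 0.0535 m along the rod.
Components: V_Px = −rω sinθ − a·ω_rod·sinφ = -2.2093 m/s;  V_Py = rω cosθ + a·ω_rod·cosφ = -0.040162 m/s.
|V_P| = √(V_Px² + V_Py²) = 2.2097 m/s.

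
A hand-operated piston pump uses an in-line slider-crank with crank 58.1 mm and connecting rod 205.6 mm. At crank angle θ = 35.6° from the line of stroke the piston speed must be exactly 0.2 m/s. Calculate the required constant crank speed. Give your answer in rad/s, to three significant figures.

For an in-line slider-crank, |v_piston| = rω|sinθ|·[1 + r cosθ/√(L² − r² sin²θ)].
With r = 0.0581 m, L = 0.2056 m, θ = 35.6°: the bracketed kinematic factor |dx/dθ| = 0.0417 m.
ω = v/|dx/dθ| = 0.2/0.0417 = 4.7962 rad/s.

4.80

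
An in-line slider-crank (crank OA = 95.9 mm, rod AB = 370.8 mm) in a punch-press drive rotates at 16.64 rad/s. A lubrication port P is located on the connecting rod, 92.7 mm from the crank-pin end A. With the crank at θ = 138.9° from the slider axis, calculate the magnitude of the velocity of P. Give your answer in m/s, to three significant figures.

1.34

ω = 16.64 rad/s.  Crank-pin speed |V_A| = rω = 1.5958 m/s, perpendicular to OA.
Rod angle: sinφ = −(r/L) sinθ ⇒ φ = -9.789°; ω_rod = −rω cosθ/√(L²−r²sin²θ) = +3.291 rad/s.
V_P = V_A + ω_rod × AP, with AP = 0.0927 m along the rod.
Components: V_Px = −rω sinθ − a·ω_rod·sinφ = -0.99716 m/s;  V_Py = rω cosθ + a·ω_rod·cosφ = -0.90189 m/s.
|V_P| = √(V_Px² + V_Py²) = 1.3445 m/s.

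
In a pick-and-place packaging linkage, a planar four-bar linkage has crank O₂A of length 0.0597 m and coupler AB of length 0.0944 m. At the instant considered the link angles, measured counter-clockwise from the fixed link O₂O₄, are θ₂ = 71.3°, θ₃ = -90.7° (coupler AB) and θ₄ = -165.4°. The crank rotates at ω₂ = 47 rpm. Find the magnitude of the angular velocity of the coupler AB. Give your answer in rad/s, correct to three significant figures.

ω₂ = 4.922 rad/s (from 47 rpm).
Differentiating the loop-closure r₂e^{iθ₂}+r₃e^{iθ₃}=r₁+r₄e^{iθ₄} gives r₂ω₂e^{iθ₂}+r₃ω₃e^{iθ₃}=r₄ω₄e^{iθ₄}.
Eliminating the other unknown: ω₃ = r₂ω₂ sin(θ₄−θ₂) / [r₃ sin(θ₃−θ₄)].
Numerator sine = +0.83581; denominator sine = +0.96456.
Result = 0.0597·4.922·(+0.83581) / (0.0944·(+0.96456)) = +2.6972 rad/s; magnitude 2.6972 rad/s.

2.70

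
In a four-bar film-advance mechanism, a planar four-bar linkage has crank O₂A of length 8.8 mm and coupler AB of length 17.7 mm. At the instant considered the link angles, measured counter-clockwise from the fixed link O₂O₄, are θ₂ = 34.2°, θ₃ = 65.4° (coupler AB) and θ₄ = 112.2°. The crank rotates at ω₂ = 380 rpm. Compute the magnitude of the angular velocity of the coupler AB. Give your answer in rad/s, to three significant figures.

26.5

ω₂ = 39.79 rad/s (from 380 rpm).
Differentiating the loop-closure r₂e^{iθ₂}+r₃e^{iθ₃}=r₁+r₄e^{iθ₄} gives r₂ω₂e^{iθ₂}+r₃ω₃e^{iθ₃}=r₄ω₄e^{iθ₄}.
Eliminating the other unknown: ω₃ = r₂ω₂ sin(θ₄−θ₂) / [r₃ sin(θ₃−θ₄)].
Numerator sine = +0.97815; denominator sine = -0.72897.
Result = 0.0088·39.79·(+0.97815) / (0.0177·(-0.72897)) = -26.547 rad/s; magnitude 26.547 rad/s.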